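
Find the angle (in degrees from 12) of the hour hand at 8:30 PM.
The hour hand moves 30 degrees per hour and 0.5 degrees per minute.
At 8:30: (8) x 30 + 30 x 0.5 = 240 + 15 = 255 degrees

Final answer: 255 degrees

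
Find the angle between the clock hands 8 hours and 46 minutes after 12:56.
First find the time 8 hours and 46 minutes after 12:56.
Total minutes: 12 x 60 + 56 + 8 x 60 + 46 = 1302.
1302 mod 720 = 582 minutes = 9:42.
Now compute the angle at 9:42:
Hour hand: 9 x 30 + 42 x 0.5 = 291 degrees
Minute hand: 42 x 6 = 252 degrees
Difference: |291 - 252| = 39 degrees
The angle is 39 degrees

Final answer: 39 degrees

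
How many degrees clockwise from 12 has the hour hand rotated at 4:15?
The hour hand moves 30 degrees per hour and 0.5 degrees per minute.
At 4:15: (4) x 30 + 15 x 0.5 = 120 + 7.5 = 127.5 degrees

Final answer: 127.5 degrees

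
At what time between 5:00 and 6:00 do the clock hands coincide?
The minute hand gains 5.5 degrees per minute on the hour hand.
At 5:00, the hour hand is at 150 degrees and the minute hand is at 0 degrees.
The gap is 150 degrees. Time to close: 150/5.5 = 60 x 5/11 = 27.27 minutes.
The hands overlap at 27.27 minutes past 5:00.

Final answer: 27.27 minutes past 5:00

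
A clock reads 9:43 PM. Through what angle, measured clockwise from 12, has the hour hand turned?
The hour hand moves 30 degrees per hour and 0.5 degrees per minute.
At 9:43: (9) x 30 + 43 x 0.5 = 270 + 21.5 = 291.5 degrees

Final answer: 291.5 degrees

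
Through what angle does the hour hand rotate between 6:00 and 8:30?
The hour hand moves 0.5 degrees per minute.
Time elapsed: 8:30 - 6:00 = 150 minutes
Angular displacement: 150 x 0.5 = 75 degrees

Final answer: 75 degrees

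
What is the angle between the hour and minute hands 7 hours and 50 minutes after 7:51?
First find the time 7 hours and 50 minutes after 7:51.
Total minutes: 7 x 60 + 51 + 7 x 60 + 50 = 941.
941 mod 720 = 221 minutes = 3:41.
Now compute the angle at 3:41:
Hour hand: 3 x 30 + 41 x 0.5 = 110.5 degrees
Minute hand: 41 x 6 = 246 degrees
Difference: |110.5 - 246| = 135.5 degrees
The angle is 135.5 degrees

Final answer: 135.5 degrees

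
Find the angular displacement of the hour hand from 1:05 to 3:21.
The hour hand moves 0.5 degrees per minute.
Time elapsed: 3:21 - 1:05 = 136 minutes
Angular displacement: 136 x 0.5 = 68 degrees

Final answer: 68 degrees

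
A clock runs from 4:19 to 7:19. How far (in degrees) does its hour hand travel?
The hour hand moves 0.5 degrees per minute.
Time elapsed: 7:19 - 4:19 = 180 minutes
Angular displacement: 180 x 0.5 = 90 degrees

Final answer: 90 degrees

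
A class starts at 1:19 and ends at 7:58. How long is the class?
From 1:19 to 7:58:
(7 x 60 + 58) - (1 x 60 + 19) = 478 - 79 = 399 minutes
= 6 hours and 39 minutes

Final answer: 6 hours and 39 minutes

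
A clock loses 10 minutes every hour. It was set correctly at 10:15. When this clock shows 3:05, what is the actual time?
For every 60 true minutes, the faulty clock advances 50 minutes, so 1 faulty-clock minute corresponds to 60/50 true minutes.
From 10:15 to 3:05 on the faulty dial is 290 minutes.
True elapsed: 290 x 60/50 = 348 minutes = 5 hours and 48 minutes.
True time: 10:15 + 5 hours and 48 minutes = 4:03.

Final answer: 4:03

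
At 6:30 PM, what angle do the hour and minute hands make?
Hour hand position: 6 x 30 + 30 x 0.5 = 195 degrees
Minute hand position: 30 x 6 = 180 degrees
Difference: |195 - 180| = 15 degrees
The angle between the hands is 15 degrees

Final answer: 15 degrees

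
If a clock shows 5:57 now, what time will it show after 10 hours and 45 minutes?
Starting time: 5:57
Adding 45 minutes to 57 minutes: 57 + 45 = 102 minutes = 1 hour and 42 minutes
Adding 10 hours: 5 + 10 + 1 (carry) = 16 - 12 = 4
Final time: 4:42

Final answer: 4:42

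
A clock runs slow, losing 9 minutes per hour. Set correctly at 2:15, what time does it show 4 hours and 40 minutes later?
For every 60 true minutes, the faulty clock advances 60 - 9 = 51 minutes.
True elapsed: 4 hours and 40 minutes = 280 minutes.
Faulty clock advances: 280 x 51/60 = 238 minutes (drift: 42 minutes behind).
Shown time: 2:15 + 238 minutes = 6:13.

Final answer: 6:13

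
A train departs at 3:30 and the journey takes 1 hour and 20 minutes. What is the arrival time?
Starting time: 3:30
Adding 20 minutes to 30 minutes: 30 + 20 = 50 minutes
Adding 1 hour: 3 + 1 = 4
Final time: 4:50

Final answer: 4:50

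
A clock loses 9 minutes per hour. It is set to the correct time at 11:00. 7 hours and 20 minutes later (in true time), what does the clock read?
For every 60 true minutes, the faulty clock advances 60 - 9 = 51 minutes.
True elapsed: 7 hours and 20 minutes = 440 minutes.
Faulty clock advances: 440 x 51/60 = 374 minutes (drift: 66 minutes behind).
Shown time: 11:00 + 374 minutes = 5:14.

Final answer: 5:14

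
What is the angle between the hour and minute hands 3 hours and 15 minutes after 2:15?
First find the time 3 hours and 15 minutes after 2:15.
Total minutes: 2 x 60 + 15 + 3 x 60 + 15 = 330.
330 mod 720 = 330 minutes = 5:30.
Now compute the angle at 5:30:
Hour hand: 5 x 30 + 30 x 0.5 = 165 degrees
Minute hand: 30 x 6 = 180 degrees
Difference: |165 - 180| = 15 degrees
The angle is 15 degrees

Final answer: 15 degrees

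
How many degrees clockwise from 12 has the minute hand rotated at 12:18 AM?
The minute hand moves 6 degrees per minute.
At 12:18: 18 x 6 = 108 degrees

Final answer: 108 degrees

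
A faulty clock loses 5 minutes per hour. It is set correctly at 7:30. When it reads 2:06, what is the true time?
For every 60 true minutes, the faulty clock advances 55 minutes, so 1 faulty-clock minute corresponds to 60/55 true minutes.
From 7:30 to 2:06 on the faulty dial is 396 minutes.
True elapsed: 396 x 60/55 = 432 minutes = 7 hours and 12 minutes.
True time: 7:30 + 7 hours and 12 minutes = 2:42.

Final answer: 2:42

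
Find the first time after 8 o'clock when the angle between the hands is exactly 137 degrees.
At t minutes past 8:00, the hour hand is at 30 x 8 + 0.5t degrees and the minute hand is at 6t degrees.
The smaller angle between them is 137 degrees when |30H - 5.5t| = 137 or |30H - 5.5t| = 223.
With H = 8, solve 30 x 8 - 5.5t = +/- target for each target:
  t = (30 x 8 - 137) / 5.5 = 18.73
  t = (30 x 8 + 137) / 5.5 = 68.55 (outside (0, 60))
  t = (30 x 8 - 223) / 5.5 = 3.09
  t = (30 x 8 + 223) / 5.5 = 84.18 (outside (0, 60))
Valid solutions in (0, 60): {3.09, 18.73} minutes.
The first occurrence is t = 3.09 minutes.
The hands form a 137-degree angle at 3.09 minutes past 8:00.

Final answer: 3.09 minutes past 8:00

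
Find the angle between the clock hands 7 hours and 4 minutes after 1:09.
First find the time 7 hours and 4 minutes after 1:09.
Total minutes: 1 x 60 + 9 + 7 x 60 + 4 = 493.
493 mod 720 = 493 minutes = 8:13.
Now compute the angle at 8:13:
Hour hand: 8 x 30 + 13 x 0.5 = 246.5 degrees
Minute hand: 13 x 6 = 78 degrees
Difference: |246.5 - 78| = 168.5 degrees
The angle is 168.5 degrees

Final answer: 168.5 degrees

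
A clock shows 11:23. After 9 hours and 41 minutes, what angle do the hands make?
First find the time 9 hours and 41 minutes after 11:23.
Total minutes: 11 x 60 + 23 + 9 x 60 + 41 = 1264.
1264 mod 720 = 544 minutes = 9:04.
Now compute the angle at 9:04:
Hour hand: 9 x 30 + 4 x 0.5 = 272 degrees
Minute hand: 4 x 6 = 24 degrees
Difference: |272 - 24| = 248 degrees
Smaller angle: 360 - 248 = 112 degrees

Final answer: 112 degrees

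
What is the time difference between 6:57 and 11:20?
From 6:57 to 11:20:
(11 x 60 + 20) - (6 x 60 + 57) = 680 - 417 = 263 minutes
= 4 hours and 23 minutes

Final answer: 4 hours and 23 minutes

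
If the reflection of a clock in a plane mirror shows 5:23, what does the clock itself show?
Reflection across the vertical (12-6) axis maps a hand at angle A degrees to (360 - A) degrees, which sends a reading of T minutes past 12:00 to (720 - T) minutes past 12:00.
Mirror reads 5:23 = 323 minutes past 12:00.
Actual time: (720 - 323) mod 720 = 397 minutes = 6:37.

Final answer: 6:37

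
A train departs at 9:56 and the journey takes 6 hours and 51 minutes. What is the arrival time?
Starting time: 9:56
Adding 51 minutes to 56 minutes: 56 + 51 = 107 minutes = 1 hour and 47 minutes
Adding 6 hours: 9 + 6 + 1 (carry) = 16 - 12 = 4
Final time: 4:47

Final answer: 4:47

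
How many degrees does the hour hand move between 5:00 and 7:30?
The hour hand moves 0.5 degrees per minute.
Time elapsed: 7:30 - 5:00 = 150 minutes
Angular displacement: 150 x 0.5 = 75 degrees

Final answer: 75 degrees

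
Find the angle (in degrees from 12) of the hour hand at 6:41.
The hour hand moves 30 degrees per hour and 0.5 degrees per minute.
At 6:41: (6) x 30 + 41 x 0.5 = 180 + 20.5 = 200.5 degrees

Final answer: 200.5 degrees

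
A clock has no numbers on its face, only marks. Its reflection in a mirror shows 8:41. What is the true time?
Reflection across the vertical (12-6) axis maps a hand at angle A degrees to (360 - A) degrees, which sends a reading of T minutes past 12:00 to (720 - T) minutes past 12:00.
Mirror reads 8:41 = 521 minutes past 12:00.
Actual time: (720 - 521) mod 720 = 199 minutes = 3:19.

Final answer: 3:19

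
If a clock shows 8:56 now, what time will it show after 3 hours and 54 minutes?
Starting time: 8:56
Adding 54 minutes to 56 minutes: 56 + 54 = 110 minutes = 1 hour and 50 minutes
Adding 3 hours: 8 + 3 + 1 (carry) = 12
Final time: 12:50

Final answer: 12:50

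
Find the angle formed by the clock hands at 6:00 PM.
Hour hand position: 6 x 30 + 0 x 0.5 = 180 degrees
Minute hand position: 0 x 6 = 0 degrees
Difference: |180 - 0| = 180 degrees
The angle between the hands is 180 degrees

Final answer: 180 degrees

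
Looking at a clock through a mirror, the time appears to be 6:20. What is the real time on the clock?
Reflection across the vertical (12-6) axis maps a hand at angle A degrees to (360 - A) degrees, which sends a reading of T minutes past 12:00 to (720 - T) minutes past 12:00.
Mirror reads 6:20 = 380 minutes past 12:00.
Actual time: (720 - 380) mod 720 = 340 minutes = 5:40.

Final answer: 5:40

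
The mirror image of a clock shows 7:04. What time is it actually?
Reflection across the vertical (12-6) axis maps a hand at angle A degrees to (360 - A) degrees, which sends a reading of T minutes past 12:00 to (720 - T) minutes past 12:00.
Mirror reads 7:04 = 424 minutes past 12:00.
Actual time: (720 - 424) mod 720 = 296 minutes = 4:56.

Final answer: 4:56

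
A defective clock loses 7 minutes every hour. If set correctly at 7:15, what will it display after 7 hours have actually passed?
For every 60 true minutes, the faulty clock advances 60 - 7 = 53 minutes.
True elapsed: 7 hours = 420 minutes.
Faulty clock advances: 420 x 53/60 = 371 minutes (drift: 49 minutes behind).
Shown time: 7:15 + 371 minutes = 1:26.

Final answer: 1:26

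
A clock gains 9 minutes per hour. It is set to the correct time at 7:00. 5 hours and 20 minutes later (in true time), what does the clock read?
For every 60 true minutes, the faulty clock advances 60 + 9 = 69 minutes.
True elapsed: 5 hours and 20 minutes = 320 minutes.
Faulty clock advances: 320 x 69/60 = 368 minutes (drift: 48 minutes ahead).
Shown time: 7:00 + 368 minutes = 1:08.

Final answer: 1:08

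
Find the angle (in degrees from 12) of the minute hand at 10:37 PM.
The minute hand moves 6 degrees per minute.
At 10:37: 37 x 6 = 222 degrees

Final answer: 222 degrees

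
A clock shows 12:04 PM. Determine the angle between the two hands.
Hour hand position: 0 x 30 + 4 x 0.5 = 2 degrees
Minute hand position: 4 x 6 = 24 degrees
Difference: |2 - 24| = 22 degrees
The angle between the hands is 22 degrees

Final answer: 22 degrees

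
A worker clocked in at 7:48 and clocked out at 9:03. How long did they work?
From 7:48 to 9:03:
(9 x 60 + 3) - (7 x 60 + 48) = 543 - 468 = 75 minutes
= 1 hour and 15 minutes

Final answer: 1 hour and 15 minutes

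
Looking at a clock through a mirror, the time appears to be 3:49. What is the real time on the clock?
Reflection across the vertical (12-6) axis maps a hand at angle A degrees to (360 - A) degrees, which sends a reading of T minutes past 12:00 to (720 - T) minutes past 12:00.
Mirror reads 3:49 = 229 minutes past 12:00.
Actual time: (720 - 229) mod 720 = 491 minutes = 8:11.

Final answer: 8:11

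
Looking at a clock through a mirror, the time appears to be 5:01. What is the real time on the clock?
Reflection across the vertical (12-6) axis maps a hand at angle A degrees to (360 - A) degrees, which sends a reading of T minutes past 12:00 to (720 - T) minutes past 12:00.
Mirror reads 5:01 = 301 minutes past 12:00.
Actual time: (720 - 301) mod 720 = 419 minutes = 6:59.

Final answer: 6:59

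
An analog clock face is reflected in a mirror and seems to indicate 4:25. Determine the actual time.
Reflection across the vertical (12-6) axis maps a hand at angle A degrees to (360 - A) degrees, which sends a reading of T minutes past 12:00 to (720 - T) minutes past 12:00.
Mirror reads 4:25 = 265 minutes past 12:00.
Actual time: (720 - 265) mod 720 = 455 minutes = 7:35.

Final answer: 7:35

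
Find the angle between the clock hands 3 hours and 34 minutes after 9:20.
First find the time 3 hours and 34 minutes after 9:20.
Total minutes: 9 x 60 + 20 + 3 x 60 + 34 = 774.
774 mod 720 = 54 minutes = 12:54.
Now compute the angle at 12:54:
Hour hand: 0 x 30 + 54 x 0.5 = 27 degrees
Minute hand: 54 x 6 = 324 degrees
Difference: |27 - 324| = 297 degrees
Smaller angle: 360 - 297 = 63 degrees

Final answer: 63 degrees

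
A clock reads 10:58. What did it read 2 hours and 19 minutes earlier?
Starting time: 10:58 = 658 total minutes past 12:00
Subtracting: 2 hours and 19 minutes = 139 minutes
658 - 139 = 519 minutes
= 8 hours and 39 minutes past 12:00 = 8:39

Final answer: 8:39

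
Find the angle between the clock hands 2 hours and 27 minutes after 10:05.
First find the time 2 hours and 27 minutes after 10:05.
Total minutes: 10 x 60 + 5 + 2 x 60 + 27 = 752.
752 mod 720 = 32 minutes = 12:32.
Now compute the angle at 12:32:
Hour hand: 0 x 30 + 32 x 0.5 = 16 degrees
Minute hand: 32 x 6 = 192 degrees
Difference: |16 - 192| = 176 degrees
The angle is 176 degrees

Final answer: 176 degrees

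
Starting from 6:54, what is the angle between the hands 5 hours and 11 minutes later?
First find the time 5 hours and 11 minutes after 6:54.
Total minutes: 6 x 60 + 54 + 5 x 60 + 11 = 725.
725 mod 720 = 5 minutes = 12:05.
Now compute the angle at 12:05:
Hour hand: 0 x 30 + 5 x 0.5 = 2.5 degrees
Minute hand: 5 x 6 = 30 degrees
Difference: |2.5 - 30| = 27.5 degrees
The angle is 27.5 degrees

Final answer: 27.5 degrees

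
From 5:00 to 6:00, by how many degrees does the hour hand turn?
The hour hand moves 0.5 degrees per minute.
Time elapsed: 6:00 - 5:00 = 60 minutes
Angular displacement: 60 x 0.5 = 30 degrees

Final answer: 30 degrees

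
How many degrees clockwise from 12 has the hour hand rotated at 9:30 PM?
The hour hand moves 30 degrees per hour and 0.5 degrees per minute.
At 9:30: (9) x 30 + 30 x 0.5 = 270 + 15 = 285 degrees

Final answer: 285 degrees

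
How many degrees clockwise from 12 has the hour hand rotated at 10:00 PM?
The hour hand moves 30 degrees per hour and 0.5 degrees per minute.
At 10:00: (10) x 30 + 0 x 0.5 = 300 + 0 = 300 degrees

Final answer: 300 degrees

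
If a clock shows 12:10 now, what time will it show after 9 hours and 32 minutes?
Starting time: 12:10
Adding 32 minutes to 10 minutes: 10 + 32 = 42 minutes
Adding 9 hours: 12 + 9 = 21 - 12 = 9
Final time: 9:42

Final answer: 9:42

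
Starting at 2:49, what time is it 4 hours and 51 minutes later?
Starting time: 2:49
Adding 51 minutes to 49 minutes: 49 + 51 = 100 minutes = 1 hour and 40 minutes
Adding 4 hours: 2 + 4 + 1 (carry) = 7
Final time: 7:40

Final answer: 7:40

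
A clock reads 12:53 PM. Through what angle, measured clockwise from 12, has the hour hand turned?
The hour hand moves 30 degrees per hour and 0.5 degrees per minute.
At 12:53: (0) x 30 + 53 x 0.5 = 0 + 26.5 = 26.5 degrees

Final answer: 26.5 degrees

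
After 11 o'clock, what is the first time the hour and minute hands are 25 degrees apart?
At t minutes past 11:00, the hour hand is at 30 x 11 + 0.5t degrees and the minute hand is at 6t degrees.
The smaller angle between them is 25 degrees when |30H - 5.5t| = 25 or |30H - 5.5t| = 335.
With H = 11, solve 30 x 11 - 5.5t = +/- target for each target:
  t = (30 x 11 - 25) / 5.5 = 55.45
  t = (30 x 11 + 25) / 5.5 = 64.55 (outside (0, 60))
  t = (30 x 11 - 335) / 5.5 = -0.91 (outside (0, 60))
  t = (30 x 11 + 335) / 5.5 = 120.91 (outside (0, 60))
Valid solutions in (0, 60): {55.45} minutes.
The first occurrence is t = 55.45 minutes.
The hands form a 25-degree angle at 55.45 minutes past 11:00.

Final answer: 55.45 minutes past 11:00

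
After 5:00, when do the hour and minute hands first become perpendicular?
At t minutes past 5:00, the hour hand is at 30 x 5 + 0.5t degrees and the minute hand is at 6t degrees.
The smaller angle between them is 90 degrees when |30H - 5.5t| = 90 or |30H - 5.5t| = 270.
With H = 5, solve 30 x 5 - 5.5t = +/- target for each target:
  t = (30 x 5 - 90) / 5.5 = 10.91
  t = (30 x 5 + 90) / 5.5 = 43.64
  t = (30 x 5 - 270) / 5.5 = -21.82 (outside (0, 60))
  t = (30 x 5 + 270) / 5.5 = 76.36 (outside (0, 60))
Valid solutions in (0, 60): {10.91, 43.64} minutes.
First occurrence: t = 10.91 minutes.
The hands are at right angles at 10.91 minutes past 5:00.

Final answer: 10.91 minutes past 5:00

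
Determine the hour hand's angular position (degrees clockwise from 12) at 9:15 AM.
The hour hand moves 30 degrees per hour and 0.5 degrees per minute.
At 9:15: (9) x 30 + 15 x 0.5 = 270 + 7.5 = 277.5 degrees

Final answer: 277.5 degrees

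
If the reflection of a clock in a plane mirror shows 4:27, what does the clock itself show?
Reflection across the vertical (12-6) axis maps a hand at angle A degrees to (360 - A) degrees, which sends a reading of T minutes past 12:00 to (720 - T) minutes past 12:00.
Mirror reads 4:27 = 267 minutes past 12:00.
Actual time: (720 - 267) mod 720 = 453 minutes = 7:33.

Final answer: 7:33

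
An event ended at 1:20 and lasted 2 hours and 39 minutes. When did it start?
Starting time: 1:20 = 80 total minutes past 12:00
Subtracting: 2 hours and 39 minutes = 159 minutes
80 - 159 = -79 (negative, add 12 hours = 720) = 641 minutes
= 10 hours and 41 minutes past 12:00 = 10:41

Final answer: 10:41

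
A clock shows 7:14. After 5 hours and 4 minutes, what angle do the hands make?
First find the time 5 hours and 4 minutes after 7:14.
Total minutes: 7 x 60 + 14 + 5 x 60 + 4 = 738.
738 mod 720 = 18 minutes = 12:18.
Now compute the angle at 12:18:
Hour hand: 0 x 30 + 18 x 0.5 = 9 degrees
Minute hand: 18 x 6 = 108 degrees
Difference: |9 - 108| = 99 degrees
The angle is 99 degrees

Final answer: 99 degrees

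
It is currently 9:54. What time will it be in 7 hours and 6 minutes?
Starting time: 9:54
Adding 6 minutes to 54 minutes: 54 + 6 = 60 minutes = 1 hour
Adding 7 hours: 9 + 7 + 1 (carry) = 17 - 12 = 5
Final time: 5:00

Final answer: 5:00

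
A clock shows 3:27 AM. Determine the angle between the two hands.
Hour hand position: 3 x 30 + 27 x 0.5 = 103.5 degrees
Minute hand position: 27 x 6 = 162 degrees
Difference: |103.5 - 162| = 58.5 degrees
The angle between the hands is 58.5 degrees

Final answer: 58.5 degrees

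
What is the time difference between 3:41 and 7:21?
From 3:41 to 7:21:
(7 x 60 + 21) - (3 x 60 + 41) = 441 - 221 = 220 minutes
= 3 hours and 40 minutes

Final answer: 3 hours and 40 minutes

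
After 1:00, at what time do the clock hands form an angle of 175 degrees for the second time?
At t minutes past 1:00, the hour hand is at 30 x 1 + 0.5t degrees and the minute hand is at 6t degrees.
The smaller angle between them is 175 degrees when |30H - 5.5t| = 175 or |30H - 5.5t| = 185.
With H = 1, solve 30 x 1 - 5.5t = +/- target for each target:
  t = (30 x 1 - 175) / 5.5 = -26.36 (outside (0, 60))
  t = (30 x 1 + 175) / 5.5 = 37.27
  t = (30 x 1 - 185) / 5.5 = -28.18 (outside (0, 60))
  t = (30 x 1 + 185) / 5.5 = 39.09
Valid solutions in (0, 60): {37.27, 39.09} minutes.
The second occurrence is t = 39.09 minutes.
The hands form a 175-degree angle at 39.09 minutes past 1:00.

Final answer: 39.09 minutes past 1:00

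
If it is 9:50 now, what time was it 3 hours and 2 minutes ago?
Starting time: 9:50 = 590 total minutes past 12:00
Subtracting: 3 hours and 2 minutes = 182 minutes
590 - 182 = 408 minutes
= 6 hours and 48 minutes past 12:00 = 6:48

Final answer: 6:48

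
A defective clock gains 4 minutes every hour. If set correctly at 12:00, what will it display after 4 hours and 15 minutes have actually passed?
For every 60 true minutes, the faulty clock advances 60 + 4 = 64 minutes.
True elapsed: 4 hours and 15 minutes = 255 minutes.
Faulty clock advances: 255 x 64/60 = 272 minutes (drift: 17 minutes ahead).
Shown time: 12:00 + 272 minutes = 4:32.

Final answer: 4:32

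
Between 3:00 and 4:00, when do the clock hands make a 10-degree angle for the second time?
At t minutes past 3:00, the hour hand is at 30 x 3 + 0.5t degrees and the minute hand is at 6t degrees.
The smaller angle between them is 10 degrees when |30H - 5.5t| = 10 or |30H - 5.5t| = 350.
With H = 3, solve 30 x 3 - 5.5t = +/- target for each target:
  t = (30 x 3 - 10) / 5.5 = 14.55
  t = (30 x 3 + 10) / 5.5 = 18.18
  t = (30 x 3 - 350) / 5.5 = -47.27 (outside (0, 60))
  t = (30 x 3 + 350) / 5.5 = 80 (outside (0, 60))
Valid solutions in (0, 60): {14.55, 18.18} minutes.
The second occurrence is t = 18.18 minutes.
The hands form a 10-degree angle at 18.18 minutes past 3:00.

Final answer: 18.18 minutes past 3:00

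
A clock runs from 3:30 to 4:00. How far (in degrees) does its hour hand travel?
The hour hand moves 0.5 degrees per minute.
Time elapsed: 4:00 - 3:30 = 30 minutes
Angular displacement: 30 x 0.5 = 15 degrees

Final answer: 15 degrees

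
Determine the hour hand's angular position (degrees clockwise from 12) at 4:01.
The hour hand moves 30 degrees per hour and 0.5 degrees per minute.
At 4:01: (4) x 30 + 1 x 0.5 = 120 + 0.5 = 120.5 degrees

Final answer: 120.5 degrees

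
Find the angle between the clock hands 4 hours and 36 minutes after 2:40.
First find the time 4 hours and 36 minutes after 2:40.
Total minutes: 2 x 60 + 40 + 4 x 60 + 36 = 436.
436 mod 720 = 436 minutes = 7:16.
Now compute the angle at 7:16:
Hour hand: 7 x 30 + 16 x 0.5 = 218 degrees
Minute hand: 16 x 6 = 96 degrees
Difference: |218 - 96| = 122 degrees
The angle is 122 degrees

Final answer: 122 degrees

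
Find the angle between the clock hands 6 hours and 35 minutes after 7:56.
First find the time 6 hours and 35 minutes after 7:56.
Total minutes: 7 x 60 + 56 + 6 x 60 + 35 = 871.
871 mod 720 = 151 minutes = 2:31.
Now compute the angle at 2:31:
Hour hand: 2 x 30 + 31 x 0.5 = 75.5 degrees
Minute hand: 31 x 6 = 186 degrees
Difference: |75.5 - 186| = 110.5 degrees
The angle is 110.5 degrees

Final answer: 110.5 degrees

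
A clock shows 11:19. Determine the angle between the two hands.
Hour hand position: 11 x 30 + 19 x 0.5 = 339.5 degrees
Minute hand position: 19 x 6 = 114 degrees
Difference: |339.5 - 114| = 225.5 degrees
Since 225.5 > 180, the smaller angle is 360 - 225.5 = 134.5 degrees

Final answer: 134.5 degrees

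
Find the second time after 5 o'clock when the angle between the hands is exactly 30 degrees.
At t minutes past 5:00, the hour hand is at 30 x 5 + 0.5t degrees and the minute hand is at 6t degrees.
The smaller angle between them is 30 degrees when |30H - 5.5t| = 30 or |30H - 5.5t| = 330.
With H = 5, solve 30 x 5 - 5.5t = +/- target for each target:
  t = (30 x 5 - 30) / 5.5 = 21.82
  t = (30 x 5 + 30) / 5.5 = 32.73
  t = (30 x 5 - 330) / 5.5 = -32.73 (outside (0, 60))
  t = (30 x 5 + 330) / 5.5 = 87.27 (outside (0, 60))
Valid solutions in (0, 60): {21.82, 32.73} minutes.
The second occurrence is t = 32.73 minutes.
The hands form a 30-degree angle at 32.73 minutes past 5:00.

Final answer: 32.73 minutes past 5:00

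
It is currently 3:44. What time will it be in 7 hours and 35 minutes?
Starting time: 3:44
Adding 35 minutes to 44 minutes: 44 + 35 = 79 minutes = 1 hour and 19 minutes
Adding 7 hours: 3 + 7 + 1 (carry) = 11
Final time: 11:19

Final answer: 11:19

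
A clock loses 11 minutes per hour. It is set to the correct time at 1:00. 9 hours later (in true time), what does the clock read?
For every 60 true minutes, the faulty clock advances 60 - 11 = 49 minutes.
True elapsed: 9 hours = 540 minutes.
Faulty clock advances: 540 x 49/60 = 441 minutes (drift: 99 minutes behind).
Shown time: 1:00 + 441 minutes = 8:21.

Final answer: 8:21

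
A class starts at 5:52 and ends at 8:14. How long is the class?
From 5:52 to 8:14:
(8 x 60 + 14) - (5 x 60 + 52) = 494 - 352 = 142 minutes
= 2 hours and 22 minutes

Final answer: 2 hours and 22 minutes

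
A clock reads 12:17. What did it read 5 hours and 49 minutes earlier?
Starting time: 12:17 = 17 total minutes past 12:00
Subtracting: 5 hours and 49 minutes = 349 minutes
17 - 349 = -332 (negative, add 12 hours = 720) = 388 minutes
= 6 hours and 28 minutes past 12:00 = 6:28

Final answer: 6:28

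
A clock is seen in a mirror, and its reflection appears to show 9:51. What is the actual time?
Reflection across the vertical (12-6) axis maps a hand at angle A degrees to (360 - A) degrees, which sends a reading of T minutes past 12:00 to (720 - T) minutes past 12:00.
Mirror reads 9:51 = 591 minutes past 12:00.
Actual time: (720 - 591) mod 720 = 129 minutes = 2:09.

Final answer: 2:09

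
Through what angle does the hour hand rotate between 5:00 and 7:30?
The hour hand moves 0.5 degrees per minute.
Time elapsed: 7:30 - 5:00 = 150 minutes
Angular displacement: 150 x 0.5 = 75 degrees

Final answer: 75 degrees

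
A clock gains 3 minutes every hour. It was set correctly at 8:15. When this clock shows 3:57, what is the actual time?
For every 60 true minutes, the faulty clock advances 63 minutes, so 1 faulty-clock minute corresponds to 60/63 true minutes.
From 8:15 to 3:57 on the faulty dial is 462 minutes.
True elapsed: 462 x 60/63 = 440 minutes = 7 hours and 20 minutes.
True time: 8:15 + 7 hours and 20 minutes = 3:35.

Final answer: 3:35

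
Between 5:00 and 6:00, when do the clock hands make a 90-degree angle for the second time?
At t minutes past 5:00, the hour hand is at 30 x 5 + 0.5t degrees and the minute hand is at 6t degrees.
The smaller angle between them is 90 degrees when |30H - 5.5t| = 90 or |30H - 5.5t| = 270.
With H = 5, solve 30 x 5 - 5.5t = +/- target for each target:
  t = (30 x 5 - 90) / 5.5 = 10.91
  t = (30 x 5 + 90) / 5.5 = 43.64
  t = (30 x 5 - 270) / 5.5 = -21.82 (outside (0, 60))
  t = (30 x 5 + 270) / 5.5 = 76.36 (outside (0, 60))
Valid solutions in (0, 60): {10.91, 43.64} minutes.
The second occurrence is t = 43.64 minutes.
The hands form a 90-degree angle at 43.64 minutes past 5:00.

Final answer: 43.64 minutes past 5:00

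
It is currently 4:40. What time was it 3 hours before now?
Starting time: 4:40 = 280 total minutes past 12:00
Subtracting: 3 hours = 180 minutes
280 - 180 = 100 minutes
= 1 hour and 40 minutes past 12:00 = 1:40

Final answer: 1:40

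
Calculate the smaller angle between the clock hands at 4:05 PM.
Hour hand position: 4 x 30 + 5 x 0.5 = 122.5 degrees
Minute hand position: 5 x 6 = 30 degrees
Difference: |122.5 - 30| = 92.5 degrees
The angle between the hands is 92.5 degrees

Final answer: 92.5 degrees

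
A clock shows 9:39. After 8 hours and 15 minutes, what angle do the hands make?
First find the time 8 hours and 15 minutes after 9:39.
Total minutes: 9 x 60 + 39 + 8 x 60 + 15 = 1074.
1074 mod 720 = 354 minutes = 5:54.
Now compute the angle at 5:54:
Hour hand: 5 x 30 + 54 x 0.5 = 177 degrees
Minute hand: 54 x 6 = 324 degrees
Difference: |177 - 324| = 147 degrees
The angle is 147 degrees

Final answer: 147 degrees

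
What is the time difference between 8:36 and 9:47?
From 8:36 to 9:47:
(9 x 60 + 47) - (8 x 60 + 36) = 587 - 516 = 71 minutes
= 1 hour and 11 minutes

Final answer: 1 hour and 11 minutes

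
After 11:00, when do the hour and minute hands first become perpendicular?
At t minutes past 11:00, the hour hand is at 30 x 11 + 0.5t degrees and the minute hand is at 6t degrees.
The smaller angle between them is 90 degrees when |30H - 5.5t| = 90 or |30H - 5.5t| = 270.
With H = 11, solve 30 x 11 - 5.5t = +/- target for each target:
  t = (30 x 11 - 90) / 5.5 = 43.64
  t = (30 x 11 + 90) / 5.5 = 76.36 (outside (0, 60))
  t = (30 x 11 - 270) / 5.5 = 10.91
  t = (30 x 11 + 270) / 5.5 = 109.09 (outside (0, 60))
Valid solutions in (0, 60): {10.91, 43.64} minutes.
First occurrence: t = 10.91 minutes.
The hands are at right angles at 10.91 minutes past 11:00.

Final answer: 10.91 minutes past 11:00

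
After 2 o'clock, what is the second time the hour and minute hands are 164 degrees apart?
At t minutes past 2:00, the hour hand is at 30 x 2 + 0.5t degrees and the minute hand is at 6t degrees.
The smaller angle between them is 164 degrees when |30H - 5.5t| = 164 or |30H - 5.5t| = 196.
With H = 2, solve 30 x 2 - 5.5t = +/- target for each target:
  t = (30 x 2 - 164) / 5.5 = -18.91 (outside (0, 60))
  t = (30 x 2 + 164) / 5.5 = 40.73
  t = (30 x 2 - 196) / 5.5 = -24.73 (outside (0, 60))
  t = (30 x 2 + 196) / 5.5 = 46.55
Valid solutions in (0, 60): {40.73, 46.55} minutes.
The second occurrence is t = 46.55 minutes.
The hands form a 164-degree angle at 46.55 minutes past 2:00.

Final answer: 46.55 minutes past 2:00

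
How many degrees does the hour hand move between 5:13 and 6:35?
The hour hand moves 0.5 degrees per minute.
Time elapsed: 6:35 - 5:13 = 82 minutes
Angular displacement: 82 x 0.5 = 41 degrees

Final answer: 41 degrees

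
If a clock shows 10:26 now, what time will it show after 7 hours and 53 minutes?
Starting time: 10:26
Adding 53 minutes to 26 minutes: 26 + 53 = 79 minutes = 1 hour and 19 minutes
Adding 7 hours: 10 + 7 + 1 (carry) = 18 - 12 = 6
Final time: 6:19

Final answer: 6:19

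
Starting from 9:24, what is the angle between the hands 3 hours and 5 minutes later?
First find the time 3 hours and 5 minutes after 9:24.
Total minutes: 9 x 60 + 24 + 3 x 60 + 5 = 749.
749 mod 720 = 29 minutes = 12:29.
Now compute the angle at 12:29:
Hour hand: 0 x 30 + 29 x 0.5 = 14.5 degrees
Minute hand: 29 x 6 = 174 degrees
Difference: |14.5 - 174| = 159.5 degrees
The angle is 159.5 degrees

Final answer: 159.5 degrees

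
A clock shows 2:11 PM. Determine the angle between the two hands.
Hour hand position: 2 x 30 + 11 x 0.5 = 65.5 degrees
Minute hand position: 11 x 6 = 66 degrees
Difference: |65.5 - 66| = 0.5 degrees
The angle between the hands is 0.5 degrees

Final answer: 0.5 degrees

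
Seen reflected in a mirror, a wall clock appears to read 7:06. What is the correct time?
Reflection across the vertical (12-6) axis maps a hand at angle A degrees to (360 - A) degrees, which sends a reading of T minutes past 12:00 to (720 - T) minutes past 12:00.
Mirror reads 7:06 = 426 minutes past 12:00.
Actual time: (720 - 426) mod 720 = 294 minutes = 4:54.

Final answer: 4:54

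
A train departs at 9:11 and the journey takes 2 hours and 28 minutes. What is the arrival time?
Starting time: 9:11
Adding 28 minutes to 11 minutes: 11 + 28 = 39 minutes
Adding 2 hours: 9 + 2 = 11
Final time: 11:39

Final answer: 11:39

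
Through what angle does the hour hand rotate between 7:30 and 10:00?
The hour hand moves 0.5 degrees per minute.
Time elapsed: 10:00 - 7:30 = 150 minutes
Angular displacement: 150 x 0.5 = 75 degrees

Final answer: 75 degrees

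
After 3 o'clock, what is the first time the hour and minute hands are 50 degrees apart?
At t minutes past 3:00, the hour hand is at 30 x 3 + 0.5t degrees and the minute hand is at 6t degrees.
The smaller angle between them is 50 degrees when |30H - 5.5t| = 50 or |30H - 5.5t| = 310.
With H = 3, solve 30 x 3 - 5.5t = +/- target for each target:
  t = (30 x 3 - 50) / 5.5 = 7.27
  t = (30 x 3 + 50) / 5.5 = 25.45
  t = (30 x 3 - 310) / 5.5 = -40 (outside (0, 60))
  t = (30 x 3 + 310) / 5.5 = 72.73 (outside (0, 60))
Valid solutions in (0, 60): {7.27, 25.45} minutes.
The first occurrence is t = 7.27 minutes.
The hands form a 50-degree angle at 7.27 minutes past 3:00.

Final answer: 7.27 minutes past 3:00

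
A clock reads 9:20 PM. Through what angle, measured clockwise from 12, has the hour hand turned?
The hour hand moves 30 degrees per hour and 0.5 degrees per minute.
At 9:20: (9) x 30 + 20 x 0.5 = 270 + 10 = 280 degrees

Final answer: 280 degrees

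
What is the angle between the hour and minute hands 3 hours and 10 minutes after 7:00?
First find the time 3 hours and 10 minutes after 7:00.
Total minutes: 7 x 60 + 0 + 3 x 60 + 10 = 610.
610 mod 720 = 610 minutes = 10:10.
Now compute the angle at 10:10:
Hour hand: 10 x 30 + 10 x 0.5 = 305 degrees
Minute hand: 10 x 6 = 60 degrees
Difference: |305 - 60| = 245 degrees
Smaller angle: 360 - 245 = 115 degrees

Final answer: 115 degrees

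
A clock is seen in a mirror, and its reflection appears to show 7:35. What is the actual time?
Reflection across the vertical (12-6) axis maps a hand at angle A degrees to (360 - A) degrees, which sends a reading of T minutes past 12:00 to (720 - T) minutes past 12:00.
Mirror reads 7:35 = 455 minutes past 12:00.
Actual time: (720 - 455) mod 720 = 265 minutes = 4:25.

Final answer: 4:25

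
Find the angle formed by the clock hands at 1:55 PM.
Hour hand position: 1 x 30 + 55 x 0.5 = 57.5 degrees
Minute hand position: 55 x 6 = 330 degrees
Difference: |57.5 - 330| = 272.5 degrees
Since 272.5 > 180, the smaller angle is 360 - 272.5 = 87.5 degrees

Final answer: 87.5 degrees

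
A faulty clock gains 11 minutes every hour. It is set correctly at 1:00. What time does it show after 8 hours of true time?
For every 60 true minutes, the faulty clock advances 60 + 11 = 71 minutes.
True elapsed: 8 hours = 480 minutes.
Faulty clock advances: 480 x 71/60 = 568 minutes (drift: 88 minutes ahead).
Shown time: 1:00 + 568 minutes = 10:28.

Final answer: 10:28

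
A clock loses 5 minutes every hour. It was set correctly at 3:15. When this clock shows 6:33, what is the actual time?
For every 60 true minutes, the faulty clock advances 55 minutes, so 1 faulty-clock minute corresponds to 60/55 true minutes.
From 3:15 to 6:33 on the faulty dial is 198 minutes.
True elapsed: 198 x 60/55 = 216 minutes = 3 hours and 36 minutes.
True time: 3:15 + 3 hours and 36 minutes = 6:51.

Final answer: 6:51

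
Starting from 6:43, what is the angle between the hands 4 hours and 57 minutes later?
First find the time 4 hours and 57 minutes after 6:43.
Total minutes: 6 x 60 + 43 + 4 x 60 + 57 = 700.
700 mod 720 = 700 minutes = 11:40.
Now compute the angle at 11:40:
Hour hand: 11 x 30 + 40 x 0.5 = 350 degrees
Minute hand: 40 x 6 = 240 degrees
Difference: |350 - 240| = 110 degrees
The angle is 110 degrees

Final answer: 110 degrees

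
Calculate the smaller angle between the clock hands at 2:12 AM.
Hour hand position: 2 x 30 + 12 x 0.5 = 66 degrees
Minute hand position: 12 x 6 = 72 degrees
Difference: |66 - 72| = 6 degrees
The angle between the hands is 6 degrees

Final answer: 6 degrees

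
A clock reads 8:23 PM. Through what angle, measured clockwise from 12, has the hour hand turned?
The hour hand moves 30 degrees per hour and 0.5 degrees per minute.
At 8:23: (8) x 30 + 23 x 0.5 = 240 + 11.5 = 251.5 degrees

Final answer: 251.5 degrees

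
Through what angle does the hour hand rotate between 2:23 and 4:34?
The hour hand moves 0.5 degrees per minute.
Time elapsed: 4:34 - 2:23 = 131 minutes
Angular displacement: 131 x 0.5 = 65.5 degrees

Final answer: 65.5 degrees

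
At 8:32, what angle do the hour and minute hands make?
Hour hand position: 8 x 30 + 32 x 0.5 = 256 degrees
Minute hand position: 32 x 6 = 192 degrees
Difference: |256 - 192| = 64 degrees
The angle between the hands is 64 degrees

Final answer: 64 degrees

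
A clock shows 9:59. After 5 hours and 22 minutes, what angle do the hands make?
First find the time 5 hours and 22 minutes after 9:59.
Total minutes: 9 x 60 + 59 + 5 x 60 + 22 = 921.
921 mod 720 = 201 minutes = 3:21.
Now compute the angle at 3:21:
Hour hand: 3 x 30 + 21 x 0.5 = 100.5 degrees
Minute hand: 21 x 6 = 126 degrees
Difference: |100.5 - 126| = 25.5 degrees
The angle is 25.5 degrees

Final answer: 25.5 degrees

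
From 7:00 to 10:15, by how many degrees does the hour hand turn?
The hour hand moves 0.5 degrees per minute.
Time elapsed: 10:15 - 7:00 = 195 minutes
Angular displacement: 195 x 0.5 = 97.5 degrees

Final answer: 97.5 degrees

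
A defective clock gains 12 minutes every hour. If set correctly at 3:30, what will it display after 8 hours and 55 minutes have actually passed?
For every 60 true minutes, the faulty clock advances 60 + 12 = 72 minutes.
True elapsed: 8 hours and 55 minutes = 535 minutes.
Faulty clock advances: 535 x 72/60 = 642 minutes (drift: 107 minutes ahead).
Shown time: 3:30 + 642 minutes = 2:12.

Final answer: 2:12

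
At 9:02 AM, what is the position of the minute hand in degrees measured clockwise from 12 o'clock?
The minute hand moves 6 degrees per minute.
At 9:02: 2 x 6 = 12 degrees

Final answer: 12 degrees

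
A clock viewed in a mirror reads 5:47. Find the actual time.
Reflection across the vertical (12-6) axis maps a hand at angle A degrees to (360 - A) degrees, which sends a reading of T minutes past 12:00 to (720 - T) minutes past 12:00.
Mirror reads 5:47 = 347 minutes past 12:00.
Actual time: (720 - 347) mod 720 = 373 minutes = 6:13.

Final answer: 6:13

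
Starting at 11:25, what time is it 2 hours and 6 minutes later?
Starting time: 11:25
Adding 6 minutes to 25 minutes: 25 + 6 = 31 minutes
Adding 2 hours: 11 + 2 = 13 - 12 = 1
Final time: 1:31

Final answer: 1:31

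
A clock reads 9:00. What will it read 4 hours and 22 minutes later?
Starting time: 9:00
Adding 22 minutes to 0 minutes: 0 + 22 = 22 minutes
Adding 4 hours: 9 + 4 = 13 - 12 = 1
Final time: 1:22

Final answer: 1:22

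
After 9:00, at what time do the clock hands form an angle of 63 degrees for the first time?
At t minutes past 9:00, the hour hand is at 30 x 9 + 0.5t degrees and the minute hand is at 6t degrees.
The smaller angle between them is 63 degrees when |30H - 5.5t| = 63 or |30H - 5.5t| = 297.
With H = 9, solve 30 x 9 - 5.5t = +/- target for each target:
  t = (30 x 9 - 63) / 5.5 = 37.64
  t = (30 x 9 + 63) / 5.5 = 60.55 (outside (0, 60))
  t = (30 x 9 - 297) / 5.5 = -4.91 (outside (0, 60))
  t = (30 x 9 + 297) / 5.5 = 103.09 (outside (0, 60))
Valid solutions in (0, 60): {37.64} minutes.
The first occurrence is t = 37.64 minutes.
The hands form a 63-degree angle at 37.64 minutes past 9:00.

Final answer: 37.64 minutes past 9:00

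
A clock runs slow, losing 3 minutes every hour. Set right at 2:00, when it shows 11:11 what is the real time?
For every 60 true minutes, the faulty clock advances 57 minutes, so 1 faulty-clock minute corresponds to 60/57 true minutes.
From 2:00 to 11:11 on the faulty dial is 551 minutes.
True elapsed: 551 x 60/57 = 580 minutes = 9 hours and 40 minutes.
True time: 2:00 + 9 hours and 40 minutes = 11:40.

Final answer: 11:40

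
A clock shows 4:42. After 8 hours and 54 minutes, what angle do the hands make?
First find the time 8 hours and 54 minutes after 4:42.
Total minutes: 4 x 60 + 42 + 8 x 60 + 54 = 816.
816 mod 720 = 96 minutes = 1:36.
Now compute the angle at 1:36:
Hour hand: 1 x 30 + 36 x 0.5 = 48 degrees
Minute hand: 36 x 6 = 216 degrees
Difference: |48 - 216| = 168 degrees
The angle is 168 degrees

Final answer: 168 degrees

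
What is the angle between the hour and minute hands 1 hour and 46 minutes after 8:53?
First find the time 1 hour and 46 minutes after 8:53.
Total minutes: 8 x 60 + 53 + 1 x 60 + 46 = 639.
639 mod 720 = 639 minutes = 10:39.
Now compute the angle at 10:39:
Hour hand: 10 x 30 + 39 x 0.5 = 319.5 degrees
Minute hand: 39 x 6 = 234 degrees
Difference: |319.5 - 234| = 85.5 degrees
The angle is 85.5 degrees

Final answer: 85.5 degrees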